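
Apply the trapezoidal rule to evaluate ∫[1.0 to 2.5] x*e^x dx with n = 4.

f(x) = x*e^x
a = 1.0, b = 2.5, n = 4
h = (b - a)/n = 0.375000

Trapezoidal rule: (h/2)[f(x₀) + 2f(x₁) + 2f(x₂) + ... + f(xₙ)]

x_0 = 1.0000, f(x_0) = 2.718282, coefficient = 1
x_1 = 1.3750, f(x_1) = 5.438230, coefficient = 2
x_2 = 1.7500, f(x_2) = 10.070555, coefficient = 2
x_3 = 2.1250, f(x_3) = 17.792407, coefficient = 2
x_4 = 2.5000, f(x_4) = 30.456235, coefficient = 1

I ≈ (0.375000/2) × 99.776901 = 18.708169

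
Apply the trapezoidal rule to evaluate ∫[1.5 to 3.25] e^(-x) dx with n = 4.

f(x) = e^(-x)
a = 1.5, b = 3.25, n = 4
h = (b - a)/n = 0.437500

Trapezoidal rule: (h/2)[f(x₀) + 2f(x₁) + 2f(x₂) + ... + f(xₙ)]

x_0 = 1.5000, f(x_0) = 0.223130, coefficient = 1
x_1 = 1.9375, f(x_1) = 0.144064, coefficient = 2
x_2 = 2.3750, f(x_2) = 0.093014, coefficient = 2
x_3 = 2.8125, f(x_3) = 0.060055, coefficient = 2
x_4 = 3.2500, f(x_4) = 0.038774, coefficient = 1

I ≈ (0.437500/2) × 0.856170 = 0.187287
Exact value: 0.184356
Error: 0.002931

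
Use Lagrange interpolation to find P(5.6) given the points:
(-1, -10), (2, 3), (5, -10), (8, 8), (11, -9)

Lagrange interpolation formula:
P(x) = Σ yᵢ × Lᵢ(x)
where Lᵢ(x) = Π_{j≠i} (x - xⱼ)/(xᵢ - xⱼ)

L_0(5.6) = (5.6 - 2)/(-1 - 2) × (5.6 - 5)/(-1 - 5) × (5.6 - 8)/(-1 - 8) × (5.6 - 11)/(-1 - 11) = 0.014400
L_1(5.6) = (5.6 - (-1))/(2 - (-1)) × (5.6 - 5)/(2 - 5) × (5.6 - 8)/(2 - 8) × (5.6 - 11)/(2 - 11) = -0.105600
L_2(5.6) = (5.6 - (-1))/(5 - (-1)) × (5.6 - 2)/(5 - 2) × (5.6 - 8)/(5 - 8) × (5.6 - 11)/(5 - 11) = 0.950400
L_3(5.6) = (5.6 - (-1))/(8 - (-1)) × (5.6 - 2)/(8 - 2) × (5.6 - 5)/(8 - 5) × (5.6 - 11)/(8 - 11) = 0.158400
L_4(5.6) = (5.6 - (-1))/(11 - (-1)) × (5.6 - 2)/(11 - 2) × (5.6 - 5)/(11 - 5) × (5.6 - 8)/(11 - 8) = -0.017600

P(5.6) = (-10)×L_0(5.6) + 3×L_1(5.6) + (-10)×L_2(5.6) + 8×L_3(5.6) + (-9)×L_4(5.6)
P(5.6) = -8.539200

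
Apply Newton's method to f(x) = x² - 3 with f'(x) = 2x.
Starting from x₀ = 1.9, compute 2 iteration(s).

f(x) = x² - 3
f'(x) = 2x
x₀ = 1.9

Newton-Raphson formula: x_{n+1} = x_n - f(x_n)/f'(x_n)

Iteration 1:
  f(1.900000) = 0.610000
  f'(1.900000) = 3.800000
  x_1 = 1.900000 - 0.610000/3.800000 = 1.739474
Iteration 2:
  f(1.739474) = 0.025769
  f'(1.739474) = 3.478947
  x_2 = 1.739474 - 0.025769/3.478947 = 1.732067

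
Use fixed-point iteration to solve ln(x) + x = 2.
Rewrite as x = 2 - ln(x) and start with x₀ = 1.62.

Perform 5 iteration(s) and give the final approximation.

Equation: ln(x) + x = 2
Fixed-point form: x = 2 - ln(x)
x₀ = 1.62

x_1 = g(1.620000) = 1.517574
x_2 = g(1.517574) = 1.582887
x_3 = g(1.582887) = 1.540750
x_4 = g(1.540750) = 1.567731
x_5 = g(1.567731) = 1.550371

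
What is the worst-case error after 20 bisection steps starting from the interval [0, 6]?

Bisection error bound: |error| ≤ (b-a)/2^n
|error| ≤ (6 - 0)/2^20 = 6/2^20
|error| ≤ 0.0000057220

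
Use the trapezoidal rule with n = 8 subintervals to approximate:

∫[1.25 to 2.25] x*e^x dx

f(x) = x*e^x
a = 1.25, b = 2.25, n = 8
h = (b - a)/n = 0.125000

Trapezoidal rule: (h/2)[f(x₀) + 2f(x₁) + 2f(x₂) + ... + f(xₙ)]

x_0 = 1.2500, f(x_0) = 4.362929, coefficient = 1
x_1 = 1.3750, f(x_1) = 5.438230, coefficient = 2
x_2 = 1.5000, f(x_2) = 6.722534, coefficient = 2
x_3 = 1.6250, f(x_3) = 8.252431, coefficient = 2
x_4 = 1.7500, f(x_4) = 10.070555, coefficient = 2
x_5 = 1.8750, f(x_5) = 12.226536, coefficient = 2
x_6 = 2.0000, f(x_6) = 14.778112, coefficient = 2
x_7 = 2.1250, f(x_7) = 17.792407, coefficient = 2
x_8 = 2.2500, f(x_8) = 21.347406, coefficient = 1

I ≈ (0.125000/2) × 176.271944 = 11.016997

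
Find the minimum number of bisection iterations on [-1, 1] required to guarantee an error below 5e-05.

We need (b-a)/2^n ≤ 5e-05
(1 - (-1))/2^n ≤ 5e-05
2/2^n ≤ 5e-05
2^n ≥ 40000
n ≥ log₂(40000) = 15.29
n ≥ 16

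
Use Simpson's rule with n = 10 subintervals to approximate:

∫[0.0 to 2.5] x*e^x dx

f(x) = x*e^x
a = 0.0, b = 2.5, n = 10
h = (b - a)/n = 0.250000

Simpson's rule: (h/3)[f(x₀) + 4f(x₁) + 2f(x₂) + ... + f(xₙ)]

x_0 = 0.0000, f(x_0) = 0.000000, coefficient = 1
x_1 = 0.2500, f(x_1) = 0.321006, coefficient = 4
x_2 = 0.5000, f(x_2) = 0.824361, coefficient = 2
x_3 = 0.7500, f(x_3) = 1.587750, coefficient = 4
x_4 = 1.0000, f(x_4) = 2.718282, coefficient = 2
x_5 = 1.2500, f(x_5) = 4.362929, coefficient = 4
x_6 = 1.5000, f(x_6) = 6.722534, coefficient = 2
x_7 = 1.7500, f(x_7) = 10.070555, coefficient = 4
x_8 = 2.0000, f(x_8) = 14.778112, coefficient = 2
x_9 = 2.2500, f(x_9) = 21.347406, coefficient = 4
x_10 = 2.5000, f(x_10) = 30.456235, coefficient = 1

I ≈ (0.250000/3) × 231.301393 = 19.275116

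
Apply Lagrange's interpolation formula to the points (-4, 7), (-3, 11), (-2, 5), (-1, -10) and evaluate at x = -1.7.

Lagrange interpolation formula:
P(x) = Σ yᵢ × Lᵢ(x)
where Lᵢ(x) = Π_{j≠i} (x - xⱼ)/(xᵢ - xⱼ)

L_0(-1.7) = (-1.7 - (-3))/(-4 - (-3)) × (-1.7 - (-2))/(-4 - (-2)) × (-1.7 - (-1))/(-4 - (-1)) = 0.045500
L_1(-1.7) = (-1.7 - (-4))/(-3 - (-4)) × (-1.7 - (-2))/(-3 - (-2)) × (-1.7 - (-1))/(-3 - (-1)) = -0.241500
L_2(-1.7) = (-1.7 - (-4))/(-2 - (-4)) × (-1.7 - (-3))/(-2 - (-3)) × (-1.7 - (-1))/(-2 - (-1)) = 1.046500
L_3(-1.7) = (-1.7 - (-4))/(-1 - (-4)) × (-1.7 - (-3))/(-1 - (-3)) × (-1.7 - (-2))/(-1 - (-2)) = 0.149500

P(-1.7) = 7×L_0(-1.7) + 11×L_1(-1.7) + 5×L_2(-1.7) + (-10)×L_3(-1.7)
P(-1.7) = 1.399500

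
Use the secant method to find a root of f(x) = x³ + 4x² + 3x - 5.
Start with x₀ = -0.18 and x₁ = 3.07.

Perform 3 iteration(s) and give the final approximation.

f(x) = x³ + 4x² + 3x - 5
x₀ = -0.18, x₁ = 3.07

Secant formula: x_{n+1} = x_n - f(x_n)(x_n - x_{n-1})/(f(x_n) - f(x_{n-1}))

Iteration 1:
  f(-0.180000) = -5.416232
  f(3.070000) = 70.844043
  x_2 = 3.070000 - 70.844043×(3.070000 - (-0.180000))/(70.844043 - (-5.416232))
       = 0.050825
Iteration 2:
  f(3.070000) = 70.844043
  f(0.050825) = -4.837062
  x_3 = 0.050825 - (-4.837062)×(0.050825 - 3.070000)/(-4.837062 - 70.844043)
       = 0.243791
Iteration 3:
  f(0.050825) = -4.837062
  f(0.243791) = -4.016399
  x_4 = 0.243791 - (-4.016399)×(0.243791 - 0.050825)/(-4.016399 - (-4.837062))
       = 1.188188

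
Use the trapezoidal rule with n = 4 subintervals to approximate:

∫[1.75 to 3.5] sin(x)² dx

f(x) = sin(x)²
a = 1.75, b = 3.5, n = 4
h = (b - a)/n = 0.437500

Trapezoidal rule: (h/2)[f(x₀) + 2f(x₁) + 2f(x₂) + ... + f(xₙ)]

x_0 = 1.7500, f(x_0) = 0.968228, coefficient = 1
x_1 = 2.1875, f(x_1) = 0.665512, coefficient = 2
x_2 = 2.6250, f(x_2) = 0.243957, coefficient = 2
x_3 = 3.0625, f(x_3) = 0.006243, coefficient = 2
x_4 = 3.5000, f(x_4) = 0.123049, coefficient = 1

I ≈ (0.437500/2) × 2.922701 = 0.639341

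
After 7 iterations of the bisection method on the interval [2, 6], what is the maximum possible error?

Bisection error bound: |error| ≤ (b-a)/2^n
|error| ≤ (6 - 2)/2^7 = 4/2^7
|error| ≤ 0.0312500000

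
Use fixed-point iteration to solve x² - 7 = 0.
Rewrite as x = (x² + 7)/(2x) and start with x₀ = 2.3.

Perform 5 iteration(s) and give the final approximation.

Equation: x² - 7 = 0
Fixed-point form: x = (x² + 7)/(2x)
x₀ = 2.3

x_1 = g(2.300000) = 2.671739
x_2 = g(2.671739) = 2.645878
x_3 = g(2.645878) = 2.645751
x_4 = g(2.645751) = 2.645751
x_5 = g(2.645751) = 2.645751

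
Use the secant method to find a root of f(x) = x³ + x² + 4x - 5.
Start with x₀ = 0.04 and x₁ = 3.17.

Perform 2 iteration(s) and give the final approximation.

f(x) = x³ + x² + 4x - 5
x₀ = 0.04, x₁ = 3.17

Secant formula: x_{n+1} = x_n - f(x_n)(x_n - x_{n-1})/(f(x_n) - f(x_{n-1}))

Iteration 1:
  f(0.040000) = -4.838336
  f(3.170000) = 49.583913
  x_2 = 3.170000 - 49.583913×(3.170000 - 0.040000)/(49.583913 - (-4.838336))
       = 0.318268
Iteration 2:
  f(3.170000) = 49.583913
  f(0.318268) = -3.593393
  x_3 = 0.318268 - (-3.593393)×(0.318268 - 3.170000)/(-3.593393 - 49.583913)
       = 0.510971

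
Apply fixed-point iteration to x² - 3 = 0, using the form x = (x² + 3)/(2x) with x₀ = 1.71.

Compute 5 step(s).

Equation: x² - 3 = 0
Fixed-point form: x = (x² + 3)/(2x)
x₀ = 1.71

x_1 = g(1.710000) = 1.732193
x_2 = g(1.732193) = 1.732051
x_3 = g(1.732051) = 1.732051
x_4 = g(1.732051) = 1.732051
x_5 = g(1.732051) = 1.732051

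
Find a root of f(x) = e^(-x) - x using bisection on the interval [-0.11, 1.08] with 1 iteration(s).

f(x) = e^(-x) - x
Initial interval: [-0.11, 1.08]

Iteration 1:
  c_1 = (-0.110000 + 1.080000)/2 = 0.485000
  f(c_1) = f(0.485000) = 0.130697
  f(a) × f(c) ≥ 0, new interval: [0.485000, 1.080000]

After 1 iteration(s), the approximation is c_1 = 0.485000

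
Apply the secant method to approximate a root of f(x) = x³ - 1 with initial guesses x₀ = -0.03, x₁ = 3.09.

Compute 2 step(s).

f(x) = x³ - 1
x₀ = -0.03, x₁ = 3.09

Secant formula: x_{n+1} = x_n - f(x_n)(x_n - x_{n-1})/(f(x_n) - f(x_{n-1}))

Iteration 1:
  f(-0.030000) = -1.000027
  f(3.090000) = 28.503629
  x_2 = 3.090000 - 28.503629×(3.090000 - (-0.030000))/(28.503629 - (-1.000027))
       = 0.075752
Iteration 2:
  f(3.090000) = 28.503629
  f(0.075752) = -0.999565
  x_3 = 0.075752 - (-0.999565)×(0.075752 - 3.090000)/(-0.999565 - 28.503629)
       = 0.177875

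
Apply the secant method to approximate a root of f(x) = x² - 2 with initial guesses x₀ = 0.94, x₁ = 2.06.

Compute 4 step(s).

f(x) = x² - 2
x₀ = 0.94, x₁ = 2.06

Secant formula: x_{n+1} = x_n - f(x_n)(x_n - x_{n-1})/(f(x_n) - f(x_{n-1}))

Iteration 1:
  f(0.940000) = -1.116400
  f(2.060000) = 2.243600
  x_2 = 2.060000 - 2.243600×(2.060000 - 0.940000)/(2.243600 - (-1.116400))
       = 1.312133
Iteration 2:
  f(2.060000) = 2.243600
  f(1.312133) = -0.278306
  x_3 = 1.312133 - (-0.278306)×(1.312133 - 2.060000)/(-0.278306 - 2.243600)
       = 1.394665
Iteration 3:
  f(1.312133) = -0.278306
  f(1.394665) = -0.054911
  x_4 = 1.394665 - (-0.054911)×(1.394665 - 1.312133)/(-0.054911 - (-0.278306))
       = 1.414951
Iteration 4:
  f(1.394665) = -0.054911
  f(1.414951) = 0.002086
  x_5 = 1.414951 - 0.002086×(1.414951 - 1.394665)/(0.002086 - (-0.054911))
       = 1.414208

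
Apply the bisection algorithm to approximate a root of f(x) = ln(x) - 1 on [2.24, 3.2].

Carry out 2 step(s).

f(x) = ln(x) - 1
Initial interval: [2.24, 3.2]

Iteration 1:
  c_1 = (2.240000 + 3.200000)/2 = 2.720000
  f(c_1) = f(2.720000) = 0.000632
  f(a) × f(c) < 0, new interval: [2.240000, 2.720000]
Iteration 2:
  c_2 = (2.240000 + 2.720000)/2 = 2.480000
  f(c_2) = f(2.480000) = -0.091741
  f(a) × f(c) ≥ 0, new interval: [2.480000, 2.720000]

After 2 iteration(s), the approximation is c_2 = 2.480000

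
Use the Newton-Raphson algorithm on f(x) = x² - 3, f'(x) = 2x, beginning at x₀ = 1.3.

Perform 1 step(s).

f(x) = x² - 3
f'(x) = 2x
x₀ = 1.3

Newton-Raphson formula: x_{n+1} = x_n - f(x_n)/f'(x_n)

Iteration 1:
  f(1.300000) = -1.310000
  f'(1.300000) = 2.600000
  x_1 = 1.300000 - (-1.310000)/2.600000 = 1.803846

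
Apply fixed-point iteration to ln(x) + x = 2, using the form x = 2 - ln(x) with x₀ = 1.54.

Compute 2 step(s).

Equation: ln(x) + x = 2
Fixed-point form: x = 2 - ln(x)
x₀ = 1.54

x_1 = g(1.540000) = 1.568218
x_2 = g(1.568218) = 1.550060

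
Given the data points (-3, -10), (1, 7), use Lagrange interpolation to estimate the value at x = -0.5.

Lagrange interpolation formula:
P(x) = Σ yᵢ × Lᵢ(x)
where Lᵢ(x) = Π_{j≠i} (x - xⱼ)/(xᵢ - xⱼ)

L_0(-0.5) = (-0.5 - 1)/(-3 - 1) = 0.375000
L_1(-0.5) = (-0.5 - (-3))/(1 - (-3)) = 0.625000

P(-0.5) = (-10)×L_0(-0.5) + 7×L_1(-0.5)
P(-0.5) = 0.625000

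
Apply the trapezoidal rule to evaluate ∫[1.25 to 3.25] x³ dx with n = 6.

f(x) = x³
a = 1.25, b = 3.25, n = 6
h = (b - a)/n = 0.333333

Trapezoidal rule: (h/2)[f(x₀) + 2f(x₁) + 2f(x₂) + ... + f(xₙ)]

x_0 = 1.2500, f(x_0) = 1.953125, coefficient = 1
x_1 = 1.5833, f(x_1) = 3.969329, coefficient = 2
x_2 = 1.9167, f(x_2) = 7.041088, coefficient = 2
x_3 = 2.2500, f(x_3) = 11.390625, coefficient = 2
x_4 = 2.5833, f(x_4) = 17.240162, coefficient = 2
x_5 = 2.9167, f(x_5) = 24.811921, coefficient = 2
x_6 = 3.2500, f(x_6) = 34.328125, coefficient = 1

I ≈ (0.333333/2) × 165.187500 = 27.531250
Exact value: 27.281250
Error: 0.250000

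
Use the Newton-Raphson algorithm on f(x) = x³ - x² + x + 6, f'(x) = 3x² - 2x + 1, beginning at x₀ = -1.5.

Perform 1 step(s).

f(x) = x³ - x² + x + 6
f'(x) = 3x² - 2x + 1
x₀ = -1.5

Newton-Raphson formula: x_{n+1} = x_n - f(x_n)/f'(x_n)

Iteration 1:
  f(-1.500000) = -1.125000
  f'(-1.500000) = 10.750000
  x_1 = -1.500000 - (-1.125000)/10.750000 = -1.395349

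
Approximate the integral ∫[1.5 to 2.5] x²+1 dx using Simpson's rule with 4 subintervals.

f(x) = x²+1
a = 1.5, b = 2.5, n = 4
h = (b - a)/n = 0.250000

Simpson's rule: (h/3)[f(x₀) + 4f(x₁) + 2f(x₂) + ... + f(xₙ)]

x_0 = 1.5000, f(x_0) = 3.250000, coefficient = 1
x_1 = 1.7500, f(x_1) = 4.062500, coefficient = 4
x_2 = 2.0000, f(x_2) = 5.000000, coefficient = 2
x_3 = 2.2500, f(x_3) = 6.062500, coefficient = 4
x_4 = 2.5000, f(x_4) = 7.250000, coefficient = 1

I ≈ (0.250000/3) × 61.000000 = 5.083333
Exact value: 5.083333
Error: 0.000000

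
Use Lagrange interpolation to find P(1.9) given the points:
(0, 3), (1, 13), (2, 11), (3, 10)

Lagrange interpolation formula:
P(x) = Σ yᵢ × Lᵢ(x)
where Lᵢ(x) = Π_{j≠i} (x - xⱼ)/(xᵢ - xⱼ)

L_0(1.9) = (1.9 - 1)/(0 - 1) × (1.9 - 2)/(0 - 2) × (1.9 - 3)/(0 - 3) = -0.016500
L_1(1.9) = (1.9 - 0)/(1 - 0) × (1.9 - 2)/(1 - 2) × (1.9 - 3)/(1 - 3) = 0.104500
L_2(1.9) = (1.9 - 0)/(2 - 0) × (1.9 - 1)/(2 - 1) × (1.9 - 3)/(2 - 3) = 0.940500
L_3(1.9) = (1.9 - 0)/(3 - 0) × (1.9 - 1)/(3 - 1) × (1.9 - 2)/(3 - 2) = -0.028500

P(1.9) = 3×L_0(1.9) + 13×L_1(1.9) + 11×L_2(1.9) + 10×L_3(1.9)
P(1.9) = 11.369500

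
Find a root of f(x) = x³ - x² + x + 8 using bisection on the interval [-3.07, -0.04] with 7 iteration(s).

f(x) = x³ - x² + x + 8
Initial interval: [-3.07, -0.04]

Iteration 1:
  c_1 = (-3.070000 + (-0.040000))/2 = -1.555000
  f(c_1) = f(-1.555000) = 0.266946
  f(a) × f(c) < 0, new interval: [-3.070000, -1.555000]
Iteration 2:
  c_2 = (-3.070000 + (-1.555000))/2 = -2.312500
  f(c_2) = f(-2.312500) = -12.026611
  f(a) × f(c) ≥ 0, new interval: [-2.312500, -1.555000]
Iteration 3:
  c_3 = (-2.312500 + (-1.555000))/2 = -1.933750
  f(c_3) = f(-1.933750) = -4.904183
  f(a) × f(c) ≥ 0, new interval: [-1.933750, -1.555000]
Iteration 4:
  c_4 = (-1.933750 + (-1.555000))/2 = -1.744375
  f(c_4) = f(-1.744375) = -2.095080
  f(a) × f(c) ≥ 0, new interval: [-1.744375, -1.555000]
Iteration 5:
  c_5 = (-1.744375 + (-1.555000))/2 = -1.649687
  f(c_5) = f(-1.649687) = -0.860729
  f(a) × f(c) ≥ 0, new interval: [-1.649687, -1.555000]
Iteration 6:
  c_6 = (-1.649687 + (-1.555000))/2 = -1.602344
  f(c_6) = f(-1.602344) = -0.283876
  f(a) × f(c) ≥ 0, new interval: [-1.602344, -1.555000]
Iteration 7:
  c_7 = (-1.602344 + (-1.555000))/2 = -1.578672
  f(c_7) = f(-1.578672) = -0.005251
  f(a) × f(c) ≥ 0, new interval: [-1.578672, -1.555000]

After 7 iteration(s), the approximation is c_7 = -1.578672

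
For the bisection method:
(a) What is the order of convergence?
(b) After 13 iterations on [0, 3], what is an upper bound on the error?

(a) Bisection has linear (order 1) convergence; the error is halved each step.

(b) Error bound = (b-a)/2^n = (3 - 0)/2^{13}
    = 3/2^{13}

(a) 1 (linear); (b) error ≤ 3.66e-04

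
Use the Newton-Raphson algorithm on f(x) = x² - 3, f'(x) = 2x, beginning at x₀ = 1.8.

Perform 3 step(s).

f(x) = x² - 3
f'(x) = 2x
x₀ = 1.8

Newton-Raphson formula: x_{n+1} = x_n - f(x_n)/f'(x_n)

Iteration 1:
  f(1.800000) = 0.240000
  f'(1.800000) = 3.600000
  x_1 = 1.800000 - 0.240000/3.600000 = 1.733333
Iteration 2:
  f(1.733333) = 0.004444
  f'(1.733333) = 3.466667
  x_2 = 1.733333 - 0.004444/3.466667 = 1.732051
Iteration 3:
  f(1.732051) = 0.000002
  f'(1.732051) = 3.464103
  x_3 = 1.732051 - 0.000002/3.464103 = 1.732051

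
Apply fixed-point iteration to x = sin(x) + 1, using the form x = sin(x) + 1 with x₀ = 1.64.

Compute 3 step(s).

Equation: x = sin(x) + 1
Fixed-point form: x = sin(x) + 1
x₀ = 1.64

x_1 = g(1.640000) = 1.997606
x_2 = g(1.997606) = 1.910291
x_3 = g(1.910291) = 1.942923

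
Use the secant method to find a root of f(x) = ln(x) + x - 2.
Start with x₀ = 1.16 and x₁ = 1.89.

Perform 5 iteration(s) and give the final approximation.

f(x) = ln(x) + x - 2
x₀ = 1.16, x₁ = 1.89

Secant formula: x_{n+1} = x_n - f(x_n)(x_n - x_{n-1})/(f(x_n) - f(x_{n-1}))

Iteration 1:
  f(1.160000) = -0.691580
  f(1.890000) = 0.526577
  x_2 = 1.890000 - 0.526577×(1.890000 - 1.160000)/(0.526577 - (-0.691580))
       = 1.574440
Iteration 2:
  f(1.890000) = 0.526577
  f(1.574440) = 0.028340
  x_3 = 1.574440 - 0.028340×(1.574440 - 1.890000)/(0.028340 - 0.526577)
       = 1.556491
Iteration 3:
  f(1.574440) = 0.028340
  f(1.556491) = -0.001075
  x_4 = 1.556491 - (-0.001075)×(1.556491 - 1.574440)/(-0.001075 - 0.028340)
       = 1.557147
Iteration 4:
  f(1.556491) = -0.001075
  f(1.557147) = 0.000002
  x_5 = 1.557147 - 0.000002×(1.557147 - 1.556491)/(0.000002 - (-0.001075))
       = 1.557146
Iteration 5:
  f(1.557147) = 0.000002
  f(1.557146) = 0.000000
  x_6 = 1.557146 - 0.000000×(1.557146 - 1.557147)/(0.000000 - 0.000002)
       = 1.557146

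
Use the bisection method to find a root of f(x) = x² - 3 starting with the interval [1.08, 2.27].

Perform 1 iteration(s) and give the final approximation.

f(x) = x² - 3
Initial interval: [1.08, 2.27]

Iteration 1:
  c_1 = (1.080000 + 2.270000)/2 = 1.675000
  f(c_1) = f(1.675000) = -0.194375
  f(a) × f(c) ≥ 0, new interval: [1.675000, 2.270000]

After 1 iteration(s), the approximation is c_1 = 1.675000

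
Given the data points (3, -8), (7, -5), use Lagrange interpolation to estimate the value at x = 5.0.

Lagrange interpolation formula:
P(x) = Σ yᵢ × Lᵢ(x)
where Lᵢ(x) = Π_{j≠i} (x - xⱼ)/(xᵢ - xⱼ)

L_0(5.0) = (5.0 - 7)/(3 - 7) = 0.500000
L_1(5.0) = (5.0 - 3)/(7 - 3) = 0.500000

P(5.0) = (-8)×L_0(5.0) + (-5)×L_1(5.0)
P(5.0) = -6.500000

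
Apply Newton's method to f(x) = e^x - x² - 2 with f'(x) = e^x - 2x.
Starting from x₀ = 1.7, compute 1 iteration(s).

f(x) = e^x - x² - 2
f'(x) = e^x - 2x
x₀ = 1.7

Newton-Raphson formula: x_{n+1} = x_n - f(x_n)/f'(x_n)

Iteration 1:
  f(1.700000) = 0.583947
  f'(1.700000) = 2.073947
  x_1 = 1.700000 - 0.583947/2.073947 = 1.418437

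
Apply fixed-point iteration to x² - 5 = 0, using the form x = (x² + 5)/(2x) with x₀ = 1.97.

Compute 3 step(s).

Equation: x² - 5 = 0
Fixed-point form: x = (x² + 5)/(2x)
x₀ = 1.97

x_1 = g(1.970000) = 2.254036
x_2 = g(2.254036) = 2.236140
x_3 = g(2.236140) = 2.236068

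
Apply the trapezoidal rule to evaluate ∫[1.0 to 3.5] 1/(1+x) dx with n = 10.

f(x) = 1/(1+x)
a = 1.0, b = 3.5, n = 10
h = (b - a)/n = 0.250000

Trapezoidal rule: (h/2)[f(x₀) + 2f(x₁) + 2f(x₂) + ... + f(xₙ)]

x_0 = 1.0000, f(x_0) = 0.500000, coefficient = 1
x_1 = 1.2500, f(x_1) = 0.444444, coefficient = 2
x_2 = 1.5000, f(x_2) = 0.400000, coefficient = 2
x_3 = 1.7500, f(x_3) = 0.363636, coefficient = 2
x_4 = 2.0000, f(x_4) = 0.333333, coefficient = 2
x_5 = 2.2500, f(x_5) = 0.307692, coefficient = 2
x_6 = 2.5000, f(x_6) = 0.285714, coefficient = 2
x_7 = 2.7500, f(x_7) = 0.266667, coefficient = 2
x_8 = 3.0000, f(x_8) = 0.250000, coefficient = 2
x_9 = 3.2500, f(x_9) = 0.235294, coefficient = 2
x_10 = 3.5000, f(x_10) = 0.222222, coefficient = 1

I ≈ (0.250000/2) × 6.495785 = 0.811973
Exact value: 0.810930
Error: 0.001043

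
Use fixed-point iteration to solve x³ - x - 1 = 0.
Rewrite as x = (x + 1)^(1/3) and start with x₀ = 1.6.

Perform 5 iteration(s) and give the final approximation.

Equation: x³ - x - 1 = 0
Fixed-point form: x = (x + 1)^(1/3)
x₀ = 1.6

x_1 = g(1.600000) = 1.375069
x_2 = g(1.375069) = 1.334214
x_3 = g(1.334214) = 1.326519
x_4 = g(1.326519) = 1.325060
x_5 = g(1.325060) = 1.324783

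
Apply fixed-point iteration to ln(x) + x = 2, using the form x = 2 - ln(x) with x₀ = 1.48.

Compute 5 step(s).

Equation: ln(x) + x = 2
Fixed-point form: x = 2 - ln(x)
x₀ = 1.48

x_1 = g(1.480000) = 1.607958
x_2 = g(1.607958) = 1.525035
x_3 = g(1.525035) = 1.577983
x_4 = g(1.577983) = 1.543853
x_5 = g(1.543853) = 1.565719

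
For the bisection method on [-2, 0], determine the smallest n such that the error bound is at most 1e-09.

We need (b-a)/2^n ≤ 1e-09
(0 - (-2))/2^n ≤ 1e-09
2/2^n ≤ 1e-09
2^n ≥ 2000000000
n ≥ log₂(2000000000) = 30.90
n ≥ 31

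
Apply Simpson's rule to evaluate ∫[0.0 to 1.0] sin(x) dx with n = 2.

f(x) = sin(x)
a = 0.0, b = 1.0, n = 2
h = (b - a)/n = 0.500000

Simpson's rule: (h/3)[f(x₀) + 4f(x₁) + 2f(x₂) + ... + f(xₙ)]

x_0 = 0.0000, f(x_0) = 0.000000, coefficient = 1
x_1 = 0.5000, f(x_1) = 0.479426, coefficient = 4
x_2 = 1.0000, f(x_2) = 0.841471, coefficient = 1

I ≈ (0.500000/3) × 2.759173 = 0.459862
Exact value: 0.459698
Error: 0.000164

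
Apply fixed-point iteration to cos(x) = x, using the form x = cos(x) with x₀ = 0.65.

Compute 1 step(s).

Equation: cos(x) = x
Fixed-point form: x = cos(x)
x₀ = 0.65

x_1 = g(0.650000) = 0.796084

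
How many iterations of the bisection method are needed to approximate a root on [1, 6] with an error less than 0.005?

We need (b-a)/2^n ≤ 0.005
(6 - 1)/2^n ≤ 0.005
5/2^n ≤ 0.005
2^n ≥ 1000
n ≥ log₂(1000) = 9.97
n ≥ 10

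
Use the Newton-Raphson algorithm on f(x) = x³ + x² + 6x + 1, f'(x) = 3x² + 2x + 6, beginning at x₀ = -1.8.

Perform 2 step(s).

f(x) = x³ + x² + 6x + 1
f'(x) = 3x² + 2x + 6
x₀ = -1.8

Newton-Raphson formula: x_{n+1} = x_n - f(x_n)/f'(x_n)

Iteration 1:
  f(-1.800000) = -12.392000
  f'(-1.800000) = 12.120000
  x_1 = -1.800000 - (-12.392000)/12.120000 = -0.777558
Iteration 2:
  f(-0.777558) = -3.530859
  f'(-0.777558) = 6.258673
  x_2 = -0.777558 - (-3.530859)/6.258673 = -0.213403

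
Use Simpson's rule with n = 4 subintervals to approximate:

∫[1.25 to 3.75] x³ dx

f(x) = x³
a = 1.25, b = 3.75, n = 4
h = (b - a)/n = 0.625000

Simpson's rule: (h/3)[f(x₀) + 4f(x₁) + 2f(x₂) + ... + f(xₙ)]

x_0 = 1.2500, f(x_0) = 1.953125, coefficient = 1
x_1 = 1.8750, f(x_1) = 6.591797, coefficient = 4
x_2 = 2.5000, f(x_2) = 15.625000, coefficient = 2
x_3 = 3.1250, f(x_3) = 30.517578, coefficient = 4
x_4 = 3.7500, f(x_4) = 52.734375, coefficient = 1

I ≈ (0.625000/3) × 234.375000 = 48.828125
Exact value: 48.828125
Error: 0.000000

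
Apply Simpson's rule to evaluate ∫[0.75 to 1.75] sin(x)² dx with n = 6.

f(x) = sin(x)²
a = 0.75, b = 1.75, n = 6
h = (b - a)/n = 0.166667

Simpson's rule: (h/3)[f(x₀) + 4f(x₁) + 2f(x₂) + ... + f(xₙ)]

x_0 = 0.7500, f(x_0) = 0.464631, coefficient = 1
x_1 = 0.9167, f(x_1) = 0.629766, coefficient = 4
x_2 = 1.0833, f(x_2) = 0.780615, coefficient = 2
x_3 = 1.2500, f(x_3) = 0.900572, coefficient = 4
x_4 = 1.4167, f(x_4) = 0.976432, coefficient = 2
x_5 = 1.5833, f(x_5) = 0.999843, coefficient = 4
x_6 = 1.7500, f(x_6) = 0.968228, coefficient = 1

I ≈ (0.166667/3) × 15.067674 = 0.837093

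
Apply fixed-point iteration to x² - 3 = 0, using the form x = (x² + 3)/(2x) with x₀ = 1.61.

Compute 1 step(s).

Equation: x² - 3 = 0
Fixed-point form: x = (x² + 3)/(2x)
x₀ = 1.61

x_1 = g(1.610000) = 1.736677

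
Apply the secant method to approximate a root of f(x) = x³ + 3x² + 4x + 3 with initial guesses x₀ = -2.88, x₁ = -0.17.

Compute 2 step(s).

f(x) = x³ + 3x² + 4x + 3
x₀ = -2.88, x₁ = -0.17

Secant formula: x_{n+1} = x_n - f(x_n)(x_n - x_{n-1})/(f(x_n) - f(x_{n-1}))

Iteration 1:
  f(-2.880000) = -7.524672
  f(-0.170000) = 2.401787
  x_2 = -0.170000 - 2.401787×(-0.170000 - (-2.880000))/(2.401787 - (-7.524672))
       = -0.825706
Iteration 2:
  f(-0.170000) = 2.401787
  f(-0.825706) = 1.179588
  x_3 = -0.825706 - 1.179588×(-0.825706 - (-0.170000))/(1.179588 - 2.401787)
       = -1.458552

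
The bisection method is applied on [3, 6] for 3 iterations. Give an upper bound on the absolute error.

Bisection error bound: |error| ≤ (b-a)/2^n
|error| ≤ (6 - 3)/2^3 = 3/2^3
|error| ≤ 0.3750000000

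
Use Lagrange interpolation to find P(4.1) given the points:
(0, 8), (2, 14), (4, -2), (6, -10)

Lagrange interpolation formula:
P(x) = Σ yᵢ × Lᵢ(x)
where Lᵢ(x) = Π_{j≠i} (x - xⱼ)/(xᵢ - xⱼ)

L_0(4.1) = (4.1 - 2)/(0 - 2) × (4.1 - 4)/(0 - 4) × (4.1 - 6)/(0 - 6) = 0.008312
L_1(4.1) = (4.1 - 0)/(2 - 0) × (4.1 - 4)/(2 - 4) × (4.1 - 6)/(2 - 6) = -0.048687
L_2(4.1) = (4.1 - 0)/(4 - 0) × (4.1 - 2)/(4 - 2) × (4.1 - 6)/(4 - 6) = 1.022437
L_3(4.1) = (4.1 - 0)/(6 - 0) × (4.1 - 2)/(6 - 2) × (4.1 - 4)/(6 - 4) = 0.017937

P(4.1) = 8×L_0(4.1) + 14×L_1(4.1) + (-2)×L_2(4.1) + (-10)×L_3(4.1)
P(4.1) = -2.839375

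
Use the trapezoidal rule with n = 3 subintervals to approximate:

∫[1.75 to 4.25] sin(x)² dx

f(x) = sin(x)²
a = 1.75, b = 4.25, n = 3
h = (b - a)/n = 0.833333

Trapezoidal rule: (h/2)[f(x₀) + 2f(x₁) + 2f(x₂) + ... + f(xₙ)]

x_0 = 1.7500, f(x_0) = 0.968228, coefficient = 1
x_1 = 2.5833, f(x_1) = 0.280593, coefficient = 2
x_2 = 3.4167, f(x_2) = 0.073776, coefficient = 2
x_3 = 4.2500, f(x_3) = 0.801006, coefficient = 1

I ≈ (0.833333/2) × 2.477974 = 1.032489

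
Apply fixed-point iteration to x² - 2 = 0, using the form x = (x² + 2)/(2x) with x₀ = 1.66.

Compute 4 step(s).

Equation: x² - 2 = 0
Fixed-point form: x = (x² + 2)/(2x)
x₀ = 1.66

x_1 = g(1.660000) = 1.432410
x_2 = g(1.432410) = 1.414329
x_3 = g(1.414329) = 1.414214
x_4 = g(1.414214) = 1.414214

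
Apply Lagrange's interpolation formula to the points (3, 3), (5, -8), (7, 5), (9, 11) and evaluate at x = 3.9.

Lagrange interpolation formula:
P(x) = Σ yᵢ × Lᵢ(x)
where Lᵢ(x) = Π_{j≠i} (x - xⱼ)/(xᵢ - xⱼ)

L_0(3.9) = (3.9 - 5)/(3 - 5) × (3.9 - 7)/(3 - 7) × (3.9 - 9)/(3 - 9) = 0.362313
L_1(3.9) = (3.9 - 3)/(5 - 3) × (3.9 - 7)/(5 - 7) × (3.9 - 9)/(5 - 9) = 0.889312
L_2(3.9) = (3.9 - 3)/(7 - 3) × (3.9 - 5)/(7 - 5) × (3.9 - 9)/(7 - 9) = -0.315562
L_3(3.9) = (3.9 - 3)/(9 - 3) × (3.9 - 5)/(9 - 5) × (3.9 - 7)/(9 - 7) = 0.063938

P(3.9) = 3×L_0(3.9) + (-8)×L_1(3.9) + 5×L_2(3.9) + 11×L_3(3.9)
P(3.9) = -6.902062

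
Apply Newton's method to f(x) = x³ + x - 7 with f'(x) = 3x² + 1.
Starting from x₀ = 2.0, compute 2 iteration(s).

f(x) = x³ + x - 7
f'(x) = 3x² + 1
x₀ = 2.0

Newton-Raphson formula: x_{n+1} = x_n - f(x_n)/f'(x_n)

Iteration 1:
  f(2.000000) = 3.000000
  f'(2.000000) = 13.000000
  x_1 = 2.000000 - 3.000000/13.000000 = 1.769231
Iteration 2:
  f(1.769231) = 0.307237
  f'(1.769231) = 10.390533
  x_2 = 1.769231 - 0.307237/10.390533 = 1.739662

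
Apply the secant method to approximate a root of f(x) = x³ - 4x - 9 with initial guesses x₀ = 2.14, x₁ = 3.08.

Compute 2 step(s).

f(x) = x³ - 4x - 9
x₀ = 2.14, x₁ = 3.08

Secant formula: x_{n+1} = x_n - f(x_n)(x_n - x_{n-1})/(f(x_n) - f(x_{n-1}))

Iteration 1:
  f(2.140000) = -7.759656
  f(3.080000) = 7.898112
  x_2 = 3.080000 - 7.898112×(3.080000 - 2.140000)/(7.898112 - (-7.759656))
       = 2.605844
Iteration 2:
  f(3.080000) = 7.898112
  f(2.605844) = -1.728594
  x_3 = 2.605844 - (-1.728594)×(2.605844 - 3.080000)/(-1.728594 - 7.898112)
       = 2.690985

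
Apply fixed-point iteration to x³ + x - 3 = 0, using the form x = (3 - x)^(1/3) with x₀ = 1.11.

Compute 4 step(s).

Equation: x³ + x - 3 = 0
Fixed-point form: x = (3 - x)^(1/3)
x₀ = 1.11

x_1 = g(1.110000) = 1.236386
x_2 = g(1.236386) = 1.208188
x_3 = g(1.208188) = 1.214593
x_4 = g(1.214593) = 1.213144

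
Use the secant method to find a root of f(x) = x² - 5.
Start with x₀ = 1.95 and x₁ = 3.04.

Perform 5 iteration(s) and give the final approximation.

f(x) = x² - 5
x₀ = 1.95, x₁ = 3.04

Secant formula: x_{n+1} = x_n - f(x_n)(x_n - x_{n-1})/(f(x_n) - f(x_{n-1}))

Iteration 1:
  f(1.950000) = -1.197500
  f(3.040000) = 4.241600
  x_2 = 3.040000 - 4.241600×(3.040000 - 1.950000)/(4.241600 - (-1.197500))
       = 2.189980
Iteration 2:
  f(3.040000) = 4.241600
  f(2.189980) = -0.203988
  x_3 = 2.189980 - (-0.203988)×(2.189980 - 3.040000)/(-0.203988 - 4.241600)
       = 2.228984
Iteration 3:
  f(2.189980) = -0.203988
  f(2.228984) = -0.031633
  x_4 = 2.228984 - (-0.031633)×(2.228984 - 2.189980)/(-0.031633 - (-0.203988))
       = 2.236142
Iteration 4:
  f(2.228984) = -0.031633
  f(2.236142) = 0.000330
  x_5 = 2.236142 - 0.000330×(2.236142 - 2.228984)/(0.000330 - (-0.031633))
       = 2.236068
Iteration 5:
  f(2.236142) = 0.000330
  f(2.236068) = -0.000001
  x_6 = 2.236068 - (-0.000001)×(2.236068 - 2.236142)/(-0.000001 - 0.000330)
       = 2.236068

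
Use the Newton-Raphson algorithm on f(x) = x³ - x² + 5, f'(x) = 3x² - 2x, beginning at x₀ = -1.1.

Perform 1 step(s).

f(x) = x³ - x² + 5
f'(x) = 3x² - 2x
x₀ = -1.1

Newton-Raphson formula: x_{n+1} = x_n - f(x_n)/f'(x_n)

Iteration 1:
  f(-1.100000) = 2.459000
  f'(-1.100000) = 5.830000
  x_1 = -1.100000 - 2.459000/5.830000 = -1.521784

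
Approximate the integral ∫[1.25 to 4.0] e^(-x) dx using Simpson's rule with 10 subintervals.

f(x) = e^(-x)
a = 1.25, b = 4.0, n = 10
h = (b - a)/n = 0.275000

Simpson's rule: (h/3)[f(x₀) + 4f(x₁) + 2f(x₂) + ... + f(xₙ)]

x_0 = 1.2500, f(x_0) = 0.286505, coefficient = 1
x_1 = 1.5250, f(x_1) = 0.217621, coefficient = 4
x_2 = 1.8000, f(x_2) = 0.165299, coefficient = 2
x_3 = 2.0750, f(x_3) = 0.125556, coefficient = 4
x_4 = 2.3500, f(x_4) = 0.095369, coefficient = 2
x_5 = 2.6250, f(x_5) = 0.072440, coefficient = 4
x_6 = 2.9000, f(x_6) = 0.055023, coefficient = 2
x_7 = 3.1750, f(x_7) = 0.041794, coefficient = 4
x_8 = 3.4500, f(x_8) = 0.031746, coefficient = 2
x_9 = 3.7250, f(x_9) = 0.024113, coefficient = 4
x_10 = 4.0000, f(x_10) = 0.018316, coefficient = 1

I ≈ (0.275000/3) × 2.925792 = 0.268198
Exact value: 0.268189
Error: 0.000008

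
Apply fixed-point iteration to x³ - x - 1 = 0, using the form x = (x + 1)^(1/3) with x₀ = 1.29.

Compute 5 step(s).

Equation: x³ - x - 1 = 0
Fixed-point form: x = (x + 1)^(1/3)
x₀ = 1.29

x_1 = g(1.290000) = 1.318090
x_2 = g(1.318090) = 1.323458
x_3 = g(1.323458) = 1.324479
x_4 = g(1.324479) = 1.324672
x_5 = g(1.324672) = 1.324709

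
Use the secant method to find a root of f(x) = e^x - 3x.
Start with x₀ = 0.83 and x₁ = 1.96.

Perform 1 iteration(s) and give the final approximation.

f(x) = e^x - 3x
x₀ = 0.83, x₁ = 1.96

Secant formula: x_{n+1} = x_n - f(x_n)(x_n - x_{n-1})/(f(x_n) - f(x_{n-1}))

Iteration 1:
  f(0.830000) = -0.196681
  f(1.960000) = 1.219327
  x_2 = 1.960000 - 1.219327×(1.960000 - 0.830000)/(1.219327 - (-0.196681))
       = 0.986955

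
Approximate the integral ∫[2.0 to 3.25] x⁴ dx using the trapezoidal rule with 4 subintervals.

f(x) = x⁴
a = 2.0, b = 3.25, n = 4
h = (b - a)/n = 0.312500

Trapezoidal rule: (h/2)[f(x₀) + 2f(x₁) + 2f(x₂) + ... + f(xₙ)]

x_0 = 2.0000, f(x_0) = 16.000000, coefficient = 1
x_1 = 2.3125, f(x_1) = 28.597427, coefficient = 2
x_2 = 2.6250, f(x_2) = 47.480713, coefficient = 2
x_3 = 2.9375, f(x_3) = 74.458023, coefficient = 2
x_4 = 3.2500, f(x_4) = 111.566406, coefficient = 1

I ≈ (0.312500/2) × 428.638733 = 66.974802
Exact value: 66.118164
Error: 0.856638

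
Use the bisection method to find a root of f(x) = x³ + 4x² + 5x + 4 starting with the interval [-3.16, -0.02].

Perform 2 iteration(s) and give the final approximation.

f(x) = x³ + 4x² + 5x + 4
Initial interval: [-3.16, -0.02]

Iteration 1:
  c_1 = (-3.160000 + (-0.020000))/2 = -1.590000
  f(c_1) = f(-1.590000) = 2.142721
  f(a) × f(c) < 0, new interval: [-3.160000, -1.590000]
Iteration 2:
  c_2 = (-3.160000 + (-1.590000))/2 = -2.375000
  f(c_2) = f(-2.375000) = 1.291016
  f(a) × f(c) < 0, new interval: [-3.160000, -2.375000]

After 2 iteration(s), the approximation is c_2 = -2.375000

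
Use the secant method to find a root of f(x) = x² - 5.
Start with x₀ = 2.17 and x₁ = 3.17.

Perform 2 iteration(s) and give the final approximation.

f(x) = x² - 5
x₀ = 2.17, x₁ = 3.17

Secant formula: x_{n+1} = x_n - f(x_n)(x_n - x_{n-1})/(f(x_n) - f(x_{n-1}))

Iteration 1:
  f(2.170000) = -0.291100
  f(3.170000) = 5.048900
  x_2 = 3.170000 - 5.048900×(3.170000 - 2.170000)/(5.048900 - (-0.291100))
       = 2.224513
Iteration 2:
  f(3.170000) = 5.048900
  f(2.224513) = -0.051541
  x_3 = 2.224513 - (-0.051541)×(2.224513 - 3.170000)/(-0.051541 - 5.048900)
       = 2.234068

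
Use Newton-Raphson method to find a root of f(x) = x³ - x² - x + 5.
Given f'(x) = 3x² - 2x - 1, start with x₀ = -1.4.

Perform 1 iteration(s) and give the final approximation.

f(x) = x³ - x² - x + 5
f'(x) = 3x² - 2x - 1
x₀ = -1.4

Newton-Raphson formula: x_{n+1} = x_n - f(x_n)/f'(x_n)

Iteration 1:
  f(-1.400000) = 1.696000
  f'(-1.400000) = 7.680000
  x_1 = -1.400000 - 1.696000/7.680000 = -1.620833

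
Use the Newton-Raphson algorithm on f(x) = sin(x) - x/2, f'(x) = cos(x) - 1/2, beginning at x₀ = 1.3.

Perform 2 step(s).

f(x) = sin(x) - x/2
f'(x) = cos(x) - 1/2
x₀ = 1.3

Newton-Raphson formula: x_{n+1} = x_n - f(x_n)/f'(x_n)

Iteration 1:
  f(1.300000) = 0.313558
  f'(1.300000) = -0.232501
  x_1 = 1.300000 - 0.313558/(-0.232501) = 2.648631
Iteration 2:
  f(2.648631) = -0.851078
  f'(2.648631) = -1.380935
  x_2 = 2.648631 - (-0.851078)/(-1.380935) = 2.032325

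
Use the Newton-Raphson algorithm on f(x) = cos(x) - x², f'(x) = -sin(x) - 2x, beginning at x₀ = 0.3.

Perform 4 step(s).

f(x) = cos(x) - x²
f'(x) = -sin(x) - 2x
x₀ = 0.3

Newton-Raphson formula: x_{n+1} = x_n - f(x_n)/f'(x_n)

Iteration 1:
  f(0.300000) = 0.865336
  f'(0.300000) = -0.895520
  x_1 = 0.300000 - 0.865336/(-0.895520) = 1.266295
Iteration 2:
  f(1.266295) = -1.303685
  f'(1.266295) = -3.486586
  x_2 = 1.266295 - (-1.303685)/(-3.486586) = 0.892380
Iteration 3:
  f(0.892380) = -0.168782
  f'(0.892380) = -2.563329
  x_3 = 0.892380 - (-0.168782)/(-2.563329) = 0.826535
Iteration 4:
  f(0.826535) = -0.005733
  f'(0.826535) = -2.388660
  x_4 = 0.826535 - (-0.005733)/(-2.388660) = 0.824136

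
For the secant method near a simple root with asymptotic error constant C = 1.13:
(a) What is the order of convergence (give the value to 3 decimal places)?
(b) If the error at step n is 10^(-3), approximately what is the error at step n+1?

(a) Secant method has superlinear convergence with order φ = (1+√5)/2 ≈ 1.618.
    This means |e_{n+1}| ≈ C|e_n|^1.618.

(b) With |e_n| = 10^(-3) and C = 1.13:
    |e_{n+1}| ≈ 1.13 × (10^(-3))^1.618 = 1.13 × 10^(-4.85)

(a) ≈ 1.618 (golden ratio); (b) |e_{n+1}| ≈ 1.581e-05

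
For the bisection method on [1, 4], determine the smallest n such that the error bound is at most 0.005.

We need (b-a)/2^n ≤ 0.005
(4 - 1)/2^n ≤ 0.005
3/2^n ≤ 0.005
2^n ≥ 600
n ≥ log₂(600) = 9.23
n ≥ 10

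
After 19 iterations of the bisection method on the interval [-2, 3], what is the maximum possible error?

Bisection error bound: |error| ≤ (b-a)/2^n
|error| ≤ (3 - (-2))/2^19 = 5/2^19
|error| ≤ 0.0000095367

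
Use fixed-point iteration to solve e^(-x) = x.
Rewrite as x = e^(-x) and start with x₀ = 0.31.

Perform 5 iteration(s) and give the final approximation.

Equation: e^(-x) = x
Fixed-point form: x = e^(-x)
x₀ = 0.31

x_1 = g(0.310000) = 0.733447
x_2 = g(0.733447) = 0.480251
x_3 = g(0.480251) = 0.618628
x_4 = g(0.618628) = 0.538683
x_5 = g(0.538683) = 0.583516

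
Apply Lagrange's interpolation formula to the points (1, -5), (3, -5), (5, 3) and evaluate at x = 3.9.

Lagrange interpolation formula:
P(x) = Σ yᵢ × Lᵢ(x)
where Lᵢ(x) = Π_{j≠i} (x - xⱼ)/(xᵢ - xⱼ)

L_0(3.9) = (3.9 - 3)/(1 - 3) × (3.9 - 5)/(1 - 5) = -0.123750
L_1(3.9) = (3.9 - 1)/(3 - 1) × (3.9 - 5)/(3 - 5) = 0.797500
L_2(3.9) = (3.9 - 1)/(5 - 1) × (3.9 - 3)/(5 - 3) = 0.326250

P(3.9) = (-5)×L_0(3.9) + (-5)×L_1(3.9) + 3×L_2(3.9)
P(3.9) = -2.390000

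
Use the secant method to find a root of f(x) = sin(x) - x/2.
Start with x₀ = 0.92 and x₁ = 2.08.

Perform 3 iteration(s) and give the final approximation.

f(x) = sin(x) - x/2
x₀ = 0.92, x₁ = 2.08

Secant formula: x_{n+1} = x_n - f(x_n)(x_n - x_{n-1})/(f(x_n) - f(x_{n-1}))

Iteration 1:
  f(0.920000) = 0.335602
  f(2.080000) = -0.166867
  x_2 = 2.080000 - (-0.166867)×(2.080000 - 0.920000)/(-0.166867 - 0.335602)
       = 1.694770
Iteration 2:
  f(2.080000) = -0.166867
  f(1.694770) = 0.144940
  x_3 = 1.694770 - 0.144940×(1.694770 - 2.080000)/(0.144940 - (-0.166867))
       = 1.873840
Iteration 3:
  f(1.694770) = 0.144940
  f(1.873840) = 0.017513
  x_4 = 1.873840 - 0.017513×(1.873840 - 1.694770)/(0.017513 - 0.144940)
       = 1.898450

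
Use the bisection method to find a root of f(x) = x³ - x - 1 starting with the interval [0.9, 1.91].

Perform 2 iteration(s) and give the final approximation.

f(x) = x³ - x - 1
Initial interval: [0.9, 1.91]

Iteration 1:
  c_1 = (0.900000 + 1.910000)/2 = 1.405000
  f(c_1) = f(1.405000) = 0.368505
  f(a) × f(c) < 0, new interval: [0.900000, 1.405000]
Iteration 2:
  c_2 = (0.900000 + 1.405000)/2 = 1.152500
  f(c_2) = f(1.152500) = -0.621685
  f(a) × f(c) ≥ 0, new interval: [1.152500, 1.405000]

After 2 iteration(s), the approximation is c_2 = 1.152500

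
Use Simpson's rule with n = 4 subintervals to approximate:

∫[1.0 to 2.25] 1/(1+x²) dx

f(x) = 1/(1+x²)
a = 1.0, b = 2.25, n = 4
h = (b - a)/n = 0.312500

Simpson's rule: (h/3)[f(x₀) + 4f(x₁) + 2f(x₂) + ... + f(xₙ)]

x_0 = 1.0000, f(x_0) = 0.500000, coefficient = 1
x_1 = 1.3125, f(x_1) = 0.367288, coefficient = 4
x_2 = 1.6250, f(x_2) = 0.274678, coefficient = 2
x_3 = 1.9375, f(x_3) = 0.210353, coefficient = 4
x_4 = 2.2500, f(x_4) = 0.164948, coefficient = 1

I ≈ (0.312500/3) × 3.524872 = 0.367174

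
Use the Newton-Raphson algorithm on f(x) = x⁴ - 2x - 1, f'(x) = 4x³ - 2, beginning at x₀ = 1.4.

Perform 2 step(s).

f(x) = x⁴ - 2x - 1
f'(x) = 4x³ - 2
x₀ = 1.4

Newton-Raphson formula: x_{n+1} = x_n - f(x_n)/f'(x_n)

Iteration 1:
  f(1.400000) = 0.041600
  f'(1.400000) = 8.976000
  x_1 = 1.400000 - 0.041600/8.976000 = 1.395365
Iteration 2:
  f(1.395365) = 0.000252
  f'(1.395365) = 8.867355
  x_2 = 1.395365 - 0.000252/8.867355 = 1.395337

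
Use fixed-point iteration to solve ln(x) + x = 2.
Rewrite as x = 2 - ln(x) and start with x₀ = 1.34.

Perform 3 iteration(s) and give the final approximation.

Equation: ln(x) + x = 2
Fixed-point form: x = 2 - ln(x)
x₀ = 1.34

x_1 = g(1.340000) = 1.707330
x_2 = g(1.707330) = 1.465069
x_3 = g(1.465069) = 1.618098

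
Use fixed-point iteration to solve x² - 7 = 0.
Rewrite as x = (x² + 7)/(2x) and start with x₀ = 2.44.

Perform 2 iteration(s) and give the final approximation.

Equation: x² - 7 = 0
Fixed-point form: x = (x² + 7)/(2x)
x₀ = 2.44

x_1 = g(2.440000) = 2.654426
x_2 = g(2.654426) = 2.645765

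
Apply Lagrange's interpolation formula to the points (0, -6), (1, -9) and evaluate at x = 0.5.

Lagrange interpolation formula:
P(x) = Σ yᵢ × Lᵢ(x)
where Lᵢ(x) = Π_{j≠i} (x - xⱼ)/(xᵢ - xⱼ)

L_0(0.5) = (0.5 - 1)/(0 - 1) = 0.500000
L_1(0.5) = (0.5 - 0)/(1 - 0) = 0.500000

P(0.5) = (-6)×L_0(0.5) + (-9)×L_1(0.5)
P(0.5) = -7.500000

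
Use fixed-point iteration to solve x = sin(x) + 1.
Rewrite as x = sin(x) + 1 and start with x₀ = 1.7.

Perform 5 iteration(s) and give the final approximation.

Equation: x = sin(x) + 1
Fixed-point form: x = sin(x) + 1
x₀ = 1.7

x_1 = g(1.700000) = 1.991665
x_2 = g(1.991665) = 1.912734
x_3 = g(1.912734) = 1.942107
x_4 = g(1.942107) = 1.931853
x_5 = g(1.931853) = 1.935524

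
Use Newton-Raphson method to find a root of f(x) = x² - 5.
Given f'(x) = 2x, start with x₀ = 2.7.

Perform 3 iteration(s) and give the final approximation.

f(x) = x² - 5
f'(x) = 2x
x₀ = 2.7

Newton-Raphson formula: x_{n+1} = x_n - f(x_n)/f'(x_n)

Iteration 1:
  f(2.700000) = 2.290000
  f'(2.700000) = 5.400000
  x_1 = 2.700000 - 2.290000/5.400000 = 2.275926
Iteration 2:
  f(2.275926) = 0.179839
  f'(2.275926) = 4.551852
  x_2 = 2.275926 - 0.179839/4.551852 = 2.236417
Iteration 3:
  f(2.236417) = 0.001561
  f'(2.236417) = 4.472834
  x_3 = 2.236417 - 0.001561/4.472834 = 2.236068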